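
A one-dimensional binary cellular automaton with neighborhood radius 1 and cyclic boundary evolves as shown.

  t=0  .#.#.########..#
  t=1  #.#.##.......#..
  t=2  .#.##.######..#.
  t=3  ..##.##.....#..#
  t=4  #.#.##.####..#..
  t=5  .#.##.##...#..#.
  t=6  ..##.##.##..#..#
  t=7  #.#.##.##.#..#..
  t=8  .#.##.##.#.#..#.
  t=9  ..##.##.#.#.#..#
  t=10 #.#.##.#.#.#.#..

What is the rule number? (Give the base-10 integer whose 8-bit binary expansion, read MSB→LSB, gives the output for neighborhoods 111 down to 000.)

  ###|.  b7=0 t=0,i=6
  ##.|.  b6=0 t=0,i=12
  #.#|#  b5=1 t=0,i=0
  #..|#  b4=1 t=0,i=13
  .##|#  b3=1 t=0,i=5
  .#.|.  b2=0 t=0,i=1
  ..#|.  b1=0 t=0,i=14
  ...|#  b0=1 t=1,i=7
  bits 00111001 = 57

57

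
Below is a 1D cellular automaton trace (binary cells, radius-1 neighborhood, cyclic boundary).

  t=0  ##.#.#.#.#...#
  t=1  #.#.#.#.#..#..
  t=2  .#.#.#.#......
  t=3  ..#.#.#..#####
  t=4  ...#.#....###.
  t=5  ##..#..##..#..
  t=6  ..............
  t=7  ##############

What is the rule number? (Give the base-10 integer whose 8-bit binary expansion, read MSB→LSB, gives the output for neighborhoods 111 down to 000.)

  [7] ### => #  t=0,i=0
  [6] ##. => .  t=0,i=1
  [5] #.# => #  t=0,i=2
  [4] #.. => .  t=0,i=10
  [3] .## => .  t=0,i=13
  [2] .#. => .  t=0,i=3
  [1] ..# => .  t=0,i=12
  [0] ... => #  t=0,i=11
  bits 10100001 = 161

161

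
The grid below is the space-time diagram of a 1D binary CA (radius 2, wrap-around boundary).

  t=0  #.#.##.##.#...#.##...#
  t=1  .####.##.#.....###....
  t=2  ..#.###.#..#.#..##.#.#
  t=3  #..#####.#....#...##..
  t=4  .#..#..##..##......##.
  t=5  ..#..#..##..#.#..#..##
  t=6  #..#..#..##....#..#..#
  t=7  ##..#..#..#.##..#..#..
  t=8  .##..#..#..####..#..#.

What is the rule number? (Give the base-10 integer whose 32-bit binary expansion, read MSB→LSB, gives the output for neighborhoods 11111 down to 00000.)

  #####|.  b31=0 t=3,i=5
  ####.|.  b30=0 t=1,i=3
  ###.#|#  b29=1 t=1,i=4
  ###..|#  b28=1 t=1,i=17
  ##.##|#  b27=1 t=0,i=6
  ##.#.|#  b26=1 t=0,i=1
  ##..#|#  b25=1 t=3,i=20
  ##...|.  b24=0 t=0,i=18
  #.###|#  b23=1 t=2,i=4
  #.##.|#  b22=1 t=0,i=4
  #.#.#|#  b21=1 t=0,i=2
  #.#..|.  b20=0 t=0,i=10
  #..##|.  b19=0 t=2,i=15
  #..#.|.  b18=0 t=2,i=1
  #...#|.  b17=0 t=0,i=12
  #....|#  b16=1 t=1,i=11
  .####|#  b15=1 t=1,i=2
  .###.|#  b14=1 t=1,i=16
  .##.#|.  b13=0 t=0,i=0
  .##..|#  b12=1 t=0,i=17
  .#.##|#  b11=1 t=0,i=3
  .#.#.|.  b10=0 t=2,i=12
  .#..#|#  b9=1 t=2,i=0
  .#...|.  b8=0 t=0,i=11
  ..###|.  b7=0 t=1,i=1
  ..##.|.  b6=0 t=0,i=21
  ..#.#|.  b5=0 t=0,i=14
  ..#..|.  b4=0 t=3,i=0
  ...##|.  b3=0 t=0,i=20
  ...#.|.  b2=0 t=0,i=13
  ....#|#  b1=1 t=1,i=13
  .....|.  b0=0 t=1,i=12
  bits 00111110111000011101101000000010 = 1054988802

1054988802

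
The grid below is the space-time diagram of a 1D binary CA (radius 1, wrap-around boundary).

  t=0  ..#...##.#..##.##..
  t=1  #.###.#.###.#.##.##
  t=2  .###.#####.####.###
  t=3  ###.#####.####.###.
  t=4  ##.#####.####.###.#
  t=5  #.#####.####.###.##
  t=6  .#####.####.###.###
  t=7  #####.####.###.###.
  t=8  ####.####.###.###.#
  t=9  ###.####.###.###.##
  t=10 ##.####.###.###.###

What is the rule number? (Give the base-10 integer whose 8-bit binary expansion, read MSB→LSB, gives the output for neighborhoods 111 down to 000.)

189

  ### -> #   bit 7 = 1  t=1,i=3
  ##. -> .   bit 6 = 0  t=0,i=7
  #.# -> #   bit 5 = 1  t=0,i=8
  #.. -> #   bit 4 = 1  t=0,i=3
  .## -> #   bit 3 = 1  t=0,i=6
  .#. -> #   bit 2 = 1  t=0,i=2
  ..# -> .   bit 1 = 0  t=0,i=1
  ... -> #   bit 0 = 1  t=0,i=0
  bits 10111101 = 189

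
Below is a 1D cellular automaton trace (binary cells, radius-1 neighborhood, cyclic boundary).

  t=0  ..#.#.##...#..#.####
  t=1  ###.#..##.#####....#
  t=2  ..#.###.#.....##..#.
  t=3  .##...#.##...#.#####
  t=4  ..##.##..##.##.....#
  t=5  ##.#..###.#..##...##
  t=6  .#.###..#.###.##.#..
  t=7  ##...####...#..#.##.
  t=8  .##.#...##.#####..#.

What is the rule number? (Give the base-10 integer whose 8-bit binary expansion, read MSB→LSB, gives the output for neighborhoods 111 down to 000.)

86

  ###|.  b7=0 t=0,i=17
  ##.|#  b6=1 t=0,i=7
  #.#|.  b5=0 t=0,i=3
  #..|#  b4=1 t=0,i=0
  .##|.  b3=0 t=0,i=6
  .#.|#  b2=1 t=0,i=2
  ..#|#  b1=1 t=0,i=1
  ...|.  b0=0 t=0,i=9
  bits 01010110 = 86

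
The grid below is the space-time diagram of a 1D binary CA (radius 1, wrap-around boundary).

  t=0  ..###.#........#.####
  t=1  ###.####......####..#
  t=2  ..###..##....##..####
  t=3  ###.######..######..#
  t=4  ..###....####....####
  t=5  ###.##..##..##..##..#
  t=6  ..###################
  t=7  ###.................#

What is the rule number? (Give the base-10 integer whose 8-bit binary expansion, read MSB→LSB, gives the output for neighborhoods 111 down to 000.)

126

  ### -> .   bit 7 = 0  t=0,i=3
  ##. -> #   bit 6 = 1  t=0,i=4
  #.# -> #   bit 5 = 1  t=0,i=5
  #.. -> #   bit 4 = 1  t=0,i=0
  .## -> #   bit 3 = 1  t=0,i=2
  .#. -> #   bit 2 = 1  t=0,i=6
  ..# -> #   bit 1 = 1  t=0,i=1
  ... -> .   bit 0 = 0  t=0,i=8
  bits 01111110 = 126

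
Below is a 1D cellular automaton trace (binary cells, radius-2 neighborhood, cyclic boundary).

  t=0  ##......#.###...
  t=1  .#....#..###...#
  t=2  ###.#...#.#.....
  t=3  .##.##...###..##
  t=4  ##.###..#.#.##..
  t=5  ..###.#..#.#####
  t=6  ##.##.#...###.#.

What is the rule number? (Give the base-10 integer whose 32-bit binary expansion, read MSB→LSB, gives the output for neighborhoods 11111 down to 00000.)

  ##### -> .   bit 31 = 0  t=5,i=13
  ####. -> #   bit 30 = 1  t=5,i=14
  ###.# -> #   bit 29 = 1  t=2,i=2
  ###.. -> .   bit 28 = 0  t=0,i=12
  ##.## -> #   bit 27 = 1  t=3,i=0
  ##.#. -> .   bit 26 = 0  t=2,i=3
  ##..# -> #   bit 25 = 1  t=3,i=12
  ##... -> .   bit 24 = 0  t=0,i=2
  #.### -> #   bit 23 = 1  t=0,i=10
  #.##. -> #   bit 22 = 1  t=3,i=1
  #.#.# -> .   bit 21 = 0  t=4,i=10
  #.#.. -> #   bit 20 = 1  t=1,i=1
  #..## -> #   bit 19 = 1  t=1,i=8
  #..#. -> .   bit 18 = 0  t=4,i=7
  #...# -> .   bit 17 = 0  t=0,i=14
  #.... -> .   bit 16 = 0  t=0,i=3
  .#### -> #   bit 15 = 1  t=5,i=12
  .###. -> #   bit 14 = 1  t=0,i=11
  .##.# -> .   bit 13 = 0  t=3,i=2
  .##.. -> #   bit 12 = 1  t=0,i=1
  .#.## -> #   bit 11 = 1  t=0,i=9
  .#.#. -> #   bit 10 = 1  t=1,i=0
  .#..# -> .   bit 9 = 0  t=1,i=7
  .#... -> #   bit 8 = 1  t=1,i=2
  ..### -> .   bit 7 = 0  t=1,i=9
  ..##. -> .   bit 6 = 0  t=0,i=0
  ..#.# -> .   bit 5 = 0  t=0,i=8
  ..#.. -> .   bit 4 = 0  t=1,i=6
  ...## -> #   bit 3 = 1  t=0,i=15
  ...#. -> .   bit 2 = 0  t=0,i=7
  ....# -> #   bit 1 = 1  t=0,i=6
  ..... -> .   bit 0 = 0  t=0,i=4
  bits 01101010110110001101110100001010 = 1792597258

1792597258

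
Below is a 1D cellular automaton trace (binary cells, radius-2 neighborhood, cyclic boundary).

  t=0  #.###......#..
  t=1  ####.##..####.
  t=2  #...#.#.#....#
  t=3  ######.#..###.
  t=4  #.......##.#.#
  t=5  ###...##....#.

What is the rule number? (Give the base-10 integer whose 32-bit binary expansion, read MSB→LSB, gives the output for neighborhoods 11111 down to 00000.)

  #####|.  b31=0 t=3,i=2
  ####.|.  b30=0 t=1,i=2
  ###.#|.  b29=0 t=1,i=3
  ###..|.  b28=0 t=0,i=4
  ##.##|#  b27=1 t=1,i=4
  ##.#.|.  b26=0 t=3,i=6
  ##..#|.  b25=0 t=1,i=7
  ##...|#  b24=1 t=0,i=5
  #.###|#  b23=1 t=0,i=2
  #.##.|.  b22=0 t=1,i=5
  #.#.#|.  b21=0 t=2,i=6
  #.#..|.  b20=0 t=2,i=8
  #..##|#  b19=1 t=1,i=8
  #..#.|.  b18=0 t=0,i=13
  #...#|#  b17=1 t=2,i=2
  #....|#  b16=1 t=0,i=6
  .####|.  b15=0 t=1,i=1
  .###.|#  b14=1 t=0,i=3
  .##.#|.  b13=0 t=4,i=9
  .##..|#  b12=1 t=1,i=6
  .#.##|#  b11=1 t=0,i=1
  .#.#.|#  b10=1 t=2,i=5
  .#..#|#  b9=1 t=0,i=12
  .#...|.  b8=0 t=2,i=9
  ..###|.  b7=0 t=1,i=9
  ..##.|.  b6=0 t=2,i=13
  ..#.#|#  b5=1 t=0,i=0
  ..#..|#  b4=1 t=0,i=11
  ...##|#  b3=1 t=2,i=12
  ...#.|#  b2=1 t=0,i=10
  ....#|#  b1=1 t=0,i=9
  .....|.  b0=0 t=0,i=7
  bits 00001001100010110101111000111110 = 160128574

160128574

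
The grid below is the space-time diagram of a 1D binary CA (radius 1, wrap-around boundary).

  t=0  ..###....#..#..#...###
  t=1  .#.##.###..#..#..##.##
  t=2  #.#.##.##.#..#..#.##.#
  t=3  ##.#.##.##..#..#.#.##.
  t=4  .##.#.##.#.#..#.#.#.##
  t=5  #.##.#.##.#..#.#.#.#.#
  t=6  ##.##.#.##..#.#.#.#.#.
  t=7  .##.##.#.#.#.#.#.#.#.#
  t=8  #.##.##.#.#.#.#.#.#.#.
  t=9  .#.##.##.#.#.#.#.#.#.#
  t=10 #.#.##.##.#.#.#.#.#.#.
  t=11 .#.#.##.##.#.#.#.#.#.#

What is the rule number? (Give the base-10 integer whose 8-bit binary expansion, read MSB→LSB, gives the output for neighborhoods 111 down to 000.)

  nb ###: next=#  (t=0,i=3, bit7=1)
  nb ##.: next=#  (t=0,i=4, bit6=1)
  nb #.#: next=#  (t=1,i=0, bit5=1)
  nb #..: next=.  (t=0,i=0, bit4=0)
  nb .##: next=.  (t=0,i=2, bit3=0)
  nb .#.: next=.  (t=0,i=9, bit2=0)
  nb ..#: next=#  (t=0,i=1, bit1=1)
  nb ...: next=#  (t=0,i=6, bit0=1)
  bits 11100011 = 227

227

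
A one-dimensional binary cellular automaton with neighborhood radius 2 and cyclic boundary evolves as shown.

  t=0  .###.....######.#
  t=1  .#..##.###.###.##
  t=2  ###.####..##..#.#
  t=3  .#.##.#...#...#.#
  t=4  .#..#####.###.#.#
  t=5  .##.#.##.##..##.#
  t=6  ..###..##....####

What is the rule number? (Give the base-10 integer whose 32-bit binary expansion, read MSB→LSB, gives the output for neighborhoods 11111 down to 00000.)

  nb #####: next=#  (t=0,i=11, bit31=1)
  nb ####.: next=#  (t=0,i=13, bit30=1)
  nb ###.#: next=.  (t=0,i=14, bit29=0)
  nb ###..: next=.  (t=0,i=3, bit28=0)
  nb ##.##: next=#  (t=1,i=6, bit27=1)
  nb ##.#.: next=#  (t=0,i=15, bit26=1)
  nb ##..#: next=.  (t=2,i=8, bit25=0)
  nb ##...: next=#  (t=0,i=4, bit24=1)
  nb #.###: next=#  (t=0,i=1, bit23=1)
  nb #.##.: next=.  (t=1,i=15, bit22=0)
  nb #.#.#: next=#  (t=0,i=16, bit21=1)
  nb #.#..: next=#  (t=1,i=1, bit20=1)
  nb #..##: next=.  (t=1,i=3, bit19=0)
  nb #..#.: next=.  (t=2,i=13, bit18=0)
  nb #...#: next=#  (t=3,i=8, bit17=1)
  nb #....: next=#  (t=0,i=5, bit16=1)
  nb .####: next=.  (t=0,i=10, bit15=0)
  nb .###.: next=.  (t=0,i=2, bit14=0)
  nb .##.#: next=#  (t=1,i=5, bit13=1)
  nb .##..: next=.  (t=2,i=11, bit12=0)
  nb .#.##: next=.  (t=0,i=0, bit11=0)
  nb .#.#.: next=.  (t=3,i=0, bit10=0)
  nb .#..#: next=#  (t=1,i=2, bit9=1)
  nb .#...: next=#  (t=3,i=7, bit8=1)
  nb ..###: next=#  (t=0,i=9, bit7=1)
  nb ..##.: next=#  (t=1,i=4, bit6=1)
  nb ..#.#: next=#  (t=2,i=14, bit5=1)
  nb ..#..: next=#  (t=3,i=10, bit4=1)
  nb ...##: next=#  (t=0,i=8, bit3=1)
  nb ...#.: next=.  (t=3,i=9, bit2=0)
  nb ....#: next=#  (t=0,i=7, bit1=1)
  nb .....: next=.  (t=0,i=6, bit0=0)
  bits 11001101101100110010001111111010 = 3451069434

3451069434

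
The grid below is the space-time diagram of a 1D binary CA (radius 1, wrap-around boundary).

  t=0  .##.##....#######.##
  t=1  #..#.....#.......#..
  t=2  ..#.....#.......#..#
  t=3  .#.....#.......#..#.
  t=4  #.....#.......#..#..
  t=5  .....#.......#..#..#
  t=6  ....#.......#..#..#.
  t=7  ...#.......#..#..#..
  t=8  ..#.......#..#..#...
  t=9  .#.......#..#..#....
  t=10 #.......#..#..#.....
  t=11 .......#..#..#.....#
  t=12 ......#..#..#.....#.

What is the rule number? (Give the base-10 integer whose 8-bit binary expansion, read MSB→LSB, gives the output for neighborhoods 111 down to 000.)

34

  ### -> .   bit 7 = 0  t=0,i=11
  ##. -> .   bit 6 = 0  t=0,i=2
  #.# -> #   bit 5 = 1  t=0,i=0
  #.. -> .   bit 4 = 0  t=0,i=6
  .## -> .   bit 3 = 0  t=0,i=1
  .#. -> .   bit 2 = 0  t=1,i=0
  ..# -> #   bit 1 = 1  t=0,i=9
  ... -> .   bit 0 = 0  t=0,i=7
  bits 00100010 = 34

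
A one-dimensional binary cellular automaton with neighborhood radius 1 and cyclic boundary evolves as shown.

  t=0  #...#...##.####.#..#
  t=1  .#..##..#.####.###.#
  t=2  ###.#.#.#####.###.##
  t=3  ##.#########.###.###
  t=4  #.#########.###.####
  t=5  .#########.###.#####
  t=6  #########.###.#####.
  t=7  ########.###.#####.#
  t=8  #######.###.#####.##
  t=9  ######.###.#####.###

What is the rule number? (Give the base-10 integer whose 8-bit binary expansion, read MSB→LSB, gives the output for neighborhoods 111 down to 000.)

  [7] ### => #  t=0,i=12
  [6] ##. => .  t=0,i=0
  [5] #.# => #  t=0,i=10
  [4] #.. => #  t=0,i=1
  [3] .## => #  t=0,i=8
  [2] .#. => #  t=0,i=4
  [1] ..# => .  t=0,i=3
  [0] ... => .  t=0,i=2
  bits 10111100 = 188

188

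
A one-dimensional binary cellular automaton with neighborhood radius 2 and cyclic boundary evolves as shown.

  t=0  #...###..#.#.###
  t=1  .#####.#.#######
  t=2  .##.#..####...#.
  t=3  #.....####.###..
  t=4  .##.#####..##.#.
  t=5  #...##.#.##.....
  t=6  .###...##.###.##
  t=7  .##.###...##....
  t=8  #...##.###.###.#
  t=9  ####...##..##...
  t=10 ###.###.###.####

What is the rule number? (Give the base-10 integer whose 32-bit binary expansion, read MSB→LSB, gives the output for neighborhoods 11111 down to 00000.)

  nb #####: next=.  (t=1,i=3, bit31=0)
  nb ####.: next=#  (t=0,i=15, bit30=1)
  nb ###.#: next=.  (t=1,i=5, bit29=0)
  nb ###..: next=.  (t=0,i=0, bit28=0)
  nb ##.##: next=.  (t=1,i=0, bit27=0)
  nb ##.#.: next=.  (t=1,i=6, bit26=0)
  nb ##..#: next=#  (t=0,i=7, bit25=1)
  nb ##...: next=#  (t=0,i=1, bit24=1)
  nb #.###: next=#  (t=0,i=13, bit23=1)
  nb #.##.: next=.  (t=5,i=9, bit22=0)
  nb #.#.#: next=#  (t=0,i=11, bit21=1)
  nb #.#..: next=.  (t=2,i=4, bit20=0)
  nb #..##: next=#  (t=2,i=0, bit19=1)
  nb #..#.: next=.  (t=0,i=8, bit18=0)
  nb #...#: next=#  (t=0,i=2, bit17=1)
  nb #....: next=#  (t=3,i=2, bit16=1)
  nb .####: next=#  (t=0,i=14, bit15=1)
  nb .###.: next=#  (t=0,i=5, bit14=1)
  nb .##.#: next=.  (t=2,i=2, bit13=0)
  nb .##..: next=#  (t=5,i=10, bit12=1)
  nb .#.##: next=#  (t=0,i=12, bit11=1)
  nb .#.#.: next=#  (t=0,i=10, bit10=1)
  nb .#..#: next=.  (t=2,i=5, bit9=0)
  nb .#...: next=#  (t=3,i=1, bit8=1)
  nb ..###: next=#  (t=0,i=4, bit7=1)
  nb ..##.: next=.  (t=2,i=1, bit6=0)
  nb ..#.#: next=#  (t=0,i=9, bit5=1)
  nb ..#..: next=.  (t=2,i=14, bit4=0)
  nb ...##: next=#  (t=0,i=3, bit3=1)
  nb ...#.: next=#  (t=2,i=13, bit2=1)
  nb ....#: next=#  (t=3,i=4, bit1=1)
  nb .....: next=.  (t=3,i=3, bit0=0)
  bits 01000011101010111101110110101110 = 1135336878

1135336878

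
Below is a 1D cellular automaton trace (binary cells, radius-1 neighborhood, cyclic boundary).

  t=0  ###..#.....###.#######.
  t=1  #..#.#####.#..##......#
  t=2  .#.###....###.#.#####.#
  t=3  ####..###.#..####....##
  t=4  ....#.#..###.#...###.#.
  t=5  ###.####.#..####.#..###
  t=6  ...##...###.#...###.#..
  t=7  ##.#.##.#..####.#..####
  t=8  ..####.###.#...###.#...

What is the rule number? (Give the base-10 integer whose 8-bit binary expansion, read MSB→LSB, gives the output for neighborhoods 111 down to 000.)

61

  ### -> .   bit 7 = 0  t=0,i=1
  ##. -> .   bit 6 = 0  t=0,i=2
  #.# -> #   bit 5 = 1  t=0,i=14
  #.. -> #   bit 4 = 1  t=0,i=3
  .## -> #   bit 3 = 1  t=0,i=0
  .#. -> #   bit 2 = 1  t=0,i=5
  ..# -> .   bit 1 = 0  t=0,i=4
  ... -> #   bit 0 = 1  t=0,i=7
  bits 00111101 = 61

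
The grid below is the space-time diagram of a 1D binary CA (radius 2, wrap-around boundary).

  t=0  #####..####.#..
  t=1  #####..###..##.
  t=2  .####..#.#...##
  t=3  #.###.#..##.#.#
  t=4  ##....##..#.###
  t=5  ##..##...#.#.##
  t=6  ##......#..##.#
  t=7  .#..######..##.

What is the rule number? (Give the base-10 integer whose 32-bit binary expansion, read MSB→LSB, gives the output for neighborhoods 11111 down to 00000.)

3631524767

  #####|#  b31=1 t=0,i=2
  ####.|#  b30=1 t=0,i=3
  ###.#|.  b29=0 t=0,i=10
  ###..|#  b28=1 t=0,i=4
  ##.##|#  b27=1 t=1,i=14
  ##.#.|.  b26=0 t=0,i=11
  ##..#|.  b25=0 t=0,i=5
  ##...|.  b24=0 t=4,i=2
  #.###|.  b23=0 t=1,i=0
  #.##.|#  b22=1 t=3,i=14
  #.#.#|#  b21=1 t=3,i=12
  #.#..|#  b20=1 t=0,i=12
  #..##|.  b19=0 t=0,i=6
  #..#.|#  b18=1 t=2,i=6
  #...#|.  b17=0 t=2,i=11
  #....|.  b16=0 t=4,i=3
  .####|#  b15=1 t=0,i=1
  .###.|.  b14=0 t=1,i=8
  .##.#|#  b13=1 t=1,i=13
  .##..|.  b12=0 t=4,i=7
  .#.##|#  b11=1 t=3,i=13
  .#.#.|.  b10=0 t=2,i=8
  .#..#|#  b9=1 t=0,i=13
  .#...|#  b8=1 t=2,i=10
  ..###|#  b7=1 t=0,i=0
  ..##.|.  b6=0 t=1,i=12
  ..#.#|.  b5=0 t=2,i=7
  ..#..|#  b4=1 t=6,i=8
  ...##|#  b3=1 t=2,i=12
  ...#.|#  b2=1 t=5,i=8
  ....#|#  b1=1 t=4,i=4
  .....|#  b0=1 t=6,i=4
  bits 11011000011101001010101110011111 = 3631524767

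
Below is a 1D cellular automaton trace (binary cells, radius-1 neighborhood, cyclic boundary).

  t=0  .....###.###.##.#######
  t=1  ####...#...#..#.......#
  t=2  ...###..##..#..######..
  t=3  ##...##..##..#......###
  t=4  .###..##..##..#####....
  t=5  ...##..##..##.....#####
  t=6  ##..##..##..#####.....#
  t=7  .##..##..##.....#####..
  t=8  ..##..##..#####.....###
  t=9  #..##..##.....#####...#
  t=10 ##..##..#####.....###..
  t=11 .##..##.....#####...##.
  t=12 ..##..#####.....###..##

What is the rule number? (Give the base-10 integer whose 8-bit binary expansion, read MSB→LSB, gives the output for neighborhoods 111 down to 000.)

  ###|.  b7=0 t=0,i=6
  ##.|#  b6=1 t=0,i=7
  #.#|.  b5=0 t=0,i=8
  #..|#  b4=1 t=0,i=0
  .##|.  b3=0 t=0,i=5
  .#.|.  b2=0 t=1,i=7
  ..#|.  b1=0 t=0,i=4
  ...|#  b0=1 t=0,i=1
  bits 01010001 = 81

81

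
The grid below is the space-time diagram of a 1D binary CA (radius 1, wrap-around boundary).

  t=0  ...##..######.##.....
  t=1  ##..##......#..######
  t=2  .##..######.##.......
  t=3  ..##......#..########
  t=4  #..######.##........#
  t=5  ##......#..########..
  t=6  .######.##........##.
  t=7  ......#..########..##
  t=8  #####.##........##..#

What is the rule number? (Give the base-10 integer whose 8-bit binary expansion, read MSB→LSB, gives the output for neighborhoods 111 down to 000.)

85

  [7] ### => .  t=0,i=8
  [6] ##. => #  t=0,i=4
  [5] #.# => .  t=0,i=13
  [4] #.. => #  t=0,i=5
  [3] .## => .  t=0,i=3
  [2] .#. => #  t=1,i=12
  [1] ..# => .  t=0,i=2
  [0] ... => #  t=0,i=0
  bits 01010101 = 85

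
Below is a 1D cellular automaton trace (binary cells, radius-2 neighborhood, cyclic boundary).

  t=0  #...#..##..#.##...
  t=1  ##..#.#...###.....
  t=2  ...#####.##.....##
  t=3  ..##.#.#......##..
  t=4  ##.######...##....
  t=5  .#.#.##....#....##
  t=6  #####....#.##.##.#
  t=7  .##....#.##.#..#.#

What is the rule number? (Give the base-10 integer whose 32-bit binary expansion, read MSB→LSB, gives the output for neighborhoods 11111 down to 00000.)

  ##### -> #   bit 31 = 1  t=2,i=5
  ####. -> .   bit 30 = 0  t=2,i=6
  ###.# -> #   bit 29 = 1  t=2,i=7
  ###.. -> .   bit 28 = 0  t=1,i=12
  ##.## -> .   bit 27 = 0  t=2,i=8
  ##.#. -> #   bit 26 = 1  t=3,i=4
  ##..# -> .   bit 25 = 0  t=0,i=9
  ##... -> .   bit 24 = 0  t=0,i=15
  #.### -> #   bit 23 = 1  t=4,i=3
  #.##. -> .   bit 22 = 0  t=0,i=13
  #.#.# -> #   bit 21 = 1  t=3,i=5
  #.#.. -> #   bit 20 = 1  t=1,i=6
  #..## -> #   bit 19 = 1  t=0,i=6
  #..#. -> #   bit 18 = 1  t=0,i=10
  #...# -> .   bit 17 = 0  t=0,i=2
  #.... -> .   bit 16 = 0  t=1,i=14
  .#### -> .   bit 15 = 0  t=2,i=4
  .###. -> .   bit 14 = 0  t=1,i=11
  .##.# -> #   bit 13 = 1  t=3,i=3
  .##.. -> .   bit 12 = 0  t=0,i=8
  .#.## -> #   bit 11 = 1  t=0,i=12
  .#.#. -> #   bit 10 = 1  t=1,i=5
  .#..# -> .   bit 9 = 0  t=0,i=5
  .#... -> #   bit 8 = 1  t=0,i=1
  ..### -> #   bit 7 = 1  t=1,i=10
  ..##. -> .   bit 6 = 0  t=0,i=7
  ..#.# -> #   bit 5 = 1  t=0,i=11
  ..#.. -> #   bit 4 = 1  t=0,i=0
  ...## -> #   bit 3 = 1  t=1,i=9
  ...#. -> .   bit 2 = 0  t=0,i=3
  ....# -> #   bit 1 = 1  t=1,i=16
  ..... -> .   bit 0 = 0  t=1,i=15
  bits 10100100101111000010110110111010 = 2763795898

2763795898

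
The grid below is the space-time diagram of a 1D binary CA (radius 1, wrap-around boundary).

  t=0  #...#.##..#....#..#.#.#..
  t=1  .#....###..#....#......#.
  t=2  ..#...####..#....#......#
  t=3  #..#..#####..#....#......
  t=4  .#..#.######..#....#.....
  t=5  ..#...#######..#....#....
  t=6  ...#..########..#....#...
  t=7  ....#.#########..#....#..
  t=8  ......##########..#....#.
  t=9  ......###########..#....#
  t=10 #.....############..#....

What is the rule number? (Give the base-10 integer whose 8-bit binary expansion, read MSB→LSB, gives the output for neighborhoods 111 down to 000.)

  ### -> #   bit 7 = 1  t=1,i=7
  ##. -> #   bit 6 = 1  t=0,i=7
  #.# -> .   bit 5 = 0  t=0,i=5
  #.. -> #   bit 4 = 1  t=0,i=1
  .## -> #   bit 3 = 1  t=0,i=6
  .#. -> .   bit 2 = 0  t=0,i=0
  ..# -> .   bit 1 = 0  t=0,i=3
  ... -> .   bit 0 = 0  t=0,i=2
  bits 11011000 = 216

216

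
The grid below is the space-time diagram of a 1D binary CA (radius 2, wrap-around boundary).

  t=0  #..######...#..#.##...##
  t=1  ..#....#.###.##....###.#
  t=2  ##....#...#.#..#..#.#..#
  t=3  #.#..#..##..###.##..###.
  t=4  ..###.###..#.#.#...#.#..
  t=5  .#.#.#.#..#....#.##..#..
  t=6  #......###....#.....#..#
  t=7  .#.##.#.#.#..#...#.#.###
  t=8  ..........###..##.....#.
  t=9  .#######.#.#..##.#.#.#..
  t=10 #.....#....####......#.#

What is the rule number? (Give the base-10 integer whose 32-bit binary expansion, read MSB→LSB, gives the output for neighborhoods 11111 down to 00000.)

1226719821

  nb #####: next=.  (t=0,i=5, bit31=0)
  nb ####.: next=#  (t=0,i=7, bit30=1)
  nb ###.#: next=.  (t=1,i=11, bit29=0)
  nb ###..: next=.  (t=0,i=0, bit28=0)
  nb ##.##: next=#  (t=1,i=12, bit27=1)
  nb ##.#.: next=.  (t=1,i=22, bit26=0)
  nb ##..#: next=.  (t=0,i=1, bit25=0)
  nb ##...: next=#  (t=0,i=9, bit24=1)
  nb #.###: next=.  (t=1,i=9, bit23=0)
  nb #.##.: next=.  (t=0,i=17, bit22=0)
  nb #.#.#: next=.  (t=3,i=0, bit21=0)
  nb #.#..: next=#  (t=1,i=23, bit20=1)
  nb #..##: next=#  (t=0,i=2, bit19=1)
  nb #..#.: next=#  (t=0,i=14, bit18=1)
  nb #...#: next=#  (t=0,i=10, bit17=1)
  nb #....: next=.  (t=1,i=4, bit16=0)
  nb .####: next=.  (t=0,i=4, bit15=0)
  nb .###.: next=#  (t=0,i=23, bit14=1)
  nb .##.#: next=.  (t=7,i=4, bit13=0)
  nb .##..: next=.  (t=0,i=18, bit12=0)
  nb .#.##: next=.  (t=0,i=16, bit11=0)
  nb .#.#.: next=.  (t=2,i=11, bit10=0)
  nb .#..#: next=#  (t=0,i=13, bit9=1)
  nb .#...: next=.  (t=1,i=3, bit8=0)
  nb ..###: next=.  (t=0,i=3, bit7=0)
  nb ..##.: next=#  (t=3,i=8, bit6=1)
  nb ..#.#: next=.  (t=0,i=15, bit5=0)
  nb ..#..: next=.  (t=0,i=12, bit4=0)
  nb ...##: next=#  (t=0,i=21, bit3=1)
  nb ...#.: next=#  (t=0,i=11, bit2=1)
  nb ....#: next=.  (t=1,i=5, bit1=0)
  nb .....: next=#  (t=6,i=3, bit0=1)
  bits 01001001000111100100001001001101 = 1226719821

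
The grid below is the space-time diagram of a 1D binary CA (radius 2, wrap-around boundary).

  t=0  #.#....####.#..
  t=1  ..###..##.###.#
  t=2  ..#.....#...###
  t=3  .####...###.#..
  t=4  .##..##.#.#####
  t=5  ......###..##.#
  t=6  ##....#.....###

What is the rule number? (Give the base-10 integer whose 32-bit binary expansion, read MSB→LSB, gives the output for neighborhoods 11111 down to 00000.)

  nb #####: next=#  (t=4,i=12, bit31=1)
  nb ####.: next=.  (t=0,i=9, bit30=0)
  nb ###.#: next=#  (t=0,i=10, bit29=1)
  nb ###..: next=.  (t=1,i=4, bit28=0)
  nb ##.##: next=.  (t=1,i=9, bit27=0)
  nb ##.#.: next=#  (t=0,i=11, bit26=1)
  nb ##..#: next=.  (t=1,i=5, bit25=0)
  nb ##...: next=#  (t=3,i=5, bit24=1)
  nb #.###: next=.  (t=1,i=10, bit23=0)
  nb #.##.: next=.  (t=4,i=1, bit22=0)
  nb #.#.#: next=#  (t=4,i=8, bit21=1)
  nb #.#..: next=#  (t=0,i=2, bit20=1)
  nb #..##: next=.  (t=1,i=1, bit19=0)
  nb #..#.: next=#  (t=0,i=14, bit18=1)
  nb #...#: next=#  (t=2,i=10, bit17=1)
  nb #....: next=#  (t=0,i=4, bit16=1)
  nb .####: next=#  (t=0,i=8, bit15=1)
  nb .###.: next=.  (t=1,i=3, bit14=0)
  nb .##.#: next=#  (t=1,i=8, bit13=1)
  nb .##..: next=.  (t=4,i=2, bit12=0)
  nb .#.##: next=.  (t=4,i=9, bit11=0)
  nb .#.#.: next=.  (t=0,i=1, bit10=0)
  nb .#..#: next=.  (t=0,i=13, bit9=0)
  nb .#...: next=#  (t=0,i=3, bit8=1)
  nb ..###: next=#  (t=0,i=7, bit7=1)
  nb ..##.: next=.  (t=1,i=7, bit6=0)
  nb ..#.#: next=.  (t=0,i=0, bit5=0)
  nb ..#..: next=#  (t=2,i=2, bit4=1)
  nb ...##: next=.  (t=0,i=6, bit3=0)
  nb ...#.: next=.  (t=2,i=7, bit2=0)
  nb ....#: next=.  (t=0,i=5, bit1=0)
  nb .....: next=.  (t=2,i=5, bit0=0)
  bits 10100101001101111010000110010000 = 2771886480

2771886480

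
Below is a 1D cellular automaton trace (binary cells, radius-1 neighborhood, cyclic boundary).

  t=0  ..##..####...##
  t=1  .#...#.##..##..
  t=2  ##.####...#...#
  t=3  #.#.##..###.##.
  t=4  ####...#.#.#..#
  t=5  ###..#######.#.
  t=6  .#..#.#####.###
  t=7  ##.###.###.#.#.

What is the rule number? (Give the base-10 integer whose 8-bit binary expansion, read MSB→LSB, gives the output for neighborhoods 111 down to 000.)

  ###|#  b7=1 t=0,i=7
  ##.|.  b6=0 t=0,i=3
  #.#|#  b5=1 t=1,i=6
  #..|.  b4=0 t=0,i=0
  .##|.  b3=0 t=0,i=2
  .#.|#  b2=1 t=1,i=1
  ..#|#  b1=1 t=0,i=1
  ...|#  b0=1 t=0,i=11
  bits 10100111 = 167

167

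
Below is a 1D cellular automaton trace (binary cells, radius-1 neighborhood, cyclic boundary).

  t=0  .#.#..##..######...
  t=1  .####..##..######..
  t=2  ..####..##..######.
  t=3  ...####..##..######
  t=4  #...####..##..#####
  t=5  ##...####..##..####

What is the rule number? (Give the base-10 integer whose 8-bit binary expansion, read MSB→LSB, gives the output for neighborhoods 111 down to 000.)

244

  [7] ### => #  t=0,i=11
  [6] ##. => #  t=0,i=7
  [5] #.# => #  t=0,i=2
  [4] #.. => #  t=0,i=4
  [3] .## => .  t=0,i=6
  [2] .#. => #  t=0,i=1
  [1] ..# => .  t=0,i=0
  [0] ... => .  t=0,i=17
  bits 11110100 = 244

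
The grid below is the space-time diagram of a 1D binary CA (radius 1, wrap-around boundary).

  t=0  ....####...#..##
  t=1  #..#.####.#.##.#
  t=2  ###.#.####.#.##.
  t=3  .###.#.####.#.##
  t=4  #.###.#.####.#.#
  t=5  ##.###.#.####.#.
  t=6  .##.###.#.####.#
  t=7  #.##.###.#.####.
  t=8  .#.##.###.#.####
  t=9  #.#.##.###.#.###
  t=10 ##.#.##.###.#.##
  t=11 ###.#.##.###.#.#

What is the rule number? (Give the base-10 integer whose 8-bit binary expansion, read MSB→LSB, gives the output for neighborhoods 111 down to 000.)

  ### -> #   bit 7 = 1  t=0,i=5
  ##. -> #   bit 6 = 1  t=0,i=7
  #.# -> #   bit 5 = 1  t=1,i=4
  #.. -> #   bit 4 = 1  t=0,i=0
  .## -> .   bit 3 = 0  t=0,i=4
  .#. -> .   bit 2 = 0  t=0,i=11
  ..# -> #   bit 1 = 1  t=0,i=3
  ... -> .   bit 0 = 0  t=0,i=1
  bits 11110010 = 242

242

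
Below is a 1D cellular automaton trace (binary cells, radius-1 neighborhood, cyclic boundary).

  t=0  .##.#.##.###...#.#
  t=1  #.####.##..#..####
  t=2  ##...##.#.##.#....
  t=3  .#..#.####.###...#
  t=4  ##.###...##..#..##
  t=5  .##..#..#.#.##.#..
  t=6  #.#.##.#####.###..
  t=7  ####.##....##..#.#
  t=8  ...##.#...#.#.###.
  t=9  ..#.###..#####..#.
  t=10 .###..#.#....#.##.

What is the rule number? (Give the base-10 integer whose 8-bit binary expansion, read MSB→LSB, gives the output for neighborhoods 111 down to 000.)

  nb ###: next=.  (t=0,i=10, bit7=0)
  nb ##.: next=#  (t=0,i=2, bit6=1)
  nb #.#: next=#  (t=0,i=0, bit5=1)
  nb #..: next=.  (t=0,i=12, bit4=0)
  nb .##: next=.  (t=0,i=1, bit3=0)
  nb .#.: next=#  (t=0,i=4, bit2=1)
  nb ..#: next=#  (t=0,i=14, bit1=1)
  nb ...: next=.  (t=0,i=13, bit0=0)
  bits 01100110 = 102

102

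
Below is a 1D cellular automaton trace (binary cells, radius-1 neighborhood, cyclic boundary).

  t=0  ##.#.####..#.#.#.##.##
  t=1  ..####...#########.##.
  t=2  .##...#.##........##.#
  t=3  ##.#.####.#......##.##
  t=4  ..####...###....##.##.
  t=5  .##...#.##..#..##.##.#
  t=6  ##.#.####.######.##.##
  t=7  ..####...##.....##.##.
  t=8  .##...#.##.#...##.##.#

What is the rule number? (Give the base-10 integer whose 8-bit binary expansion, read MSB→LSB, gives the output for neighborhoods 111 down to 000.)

  nb ###: next=.  (t=0,i=0, bit7=0)
  nb ##.: next=.  (t=0,i=1, bit6=0)
  nb #.#: next=#  (t=0,i=2, bit5=1)
  nb #..: next=#  (t=0,i=9, bit4=1)
  nb .##: next=#  (t=0,i=5, bit3=1)
  nb .#.: next=#  (t=0,i=3, bit2=1)
  nb ..#: next=#  (t=0,i=10, bit1=1)
  nb ...: next=.  (t=1,i=0, bit0=0)
  bits 00111110 = 62

62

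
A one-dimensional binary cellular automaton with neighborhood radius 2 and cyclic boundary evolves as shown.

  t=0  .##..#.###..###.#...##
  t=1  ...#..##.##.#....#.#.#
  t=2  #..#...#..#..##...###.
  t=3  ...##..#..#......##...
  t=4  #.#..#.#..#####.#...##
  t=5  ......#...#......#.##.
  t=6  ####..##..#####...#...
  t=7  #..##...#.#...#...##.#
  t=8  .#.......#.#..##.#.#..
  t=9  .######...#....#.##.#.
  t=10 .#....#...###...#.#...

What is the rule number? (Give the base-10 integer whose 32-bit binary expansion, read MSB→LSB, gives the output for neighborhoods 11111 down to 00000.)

312552857

  ##### -> .   bit 31 = 0  t=4,i=12
  ####. -> .   bit 30 = 0  t=4,i=13
  ###.# -> .   bit 29 = 0  t=0,i=14
  ###.. -> #   bit 28 = 1  t=0,i=9
  ##.## -> .   bit 27 = 0  t=0,i=0
  ##.#. -> .   bit 26 = 0  t=0,i=15
  ##..# -> #   bit 25 = 1  t=0,i=3
  ##... -> .   bit 24 = 0  t=2,i=15
  #.### -> #   bit 23 = 1  t=0,i=7
  #.##. -> .   bit 22 = 0  t=0,i=1
  #.#.# -> #   bit 21 = 1  t=1,i=19
  #.#.. -> .   bit 20 = 0  t=0,i=16
  #..## -> .   bit 19 = 0  t=0,i=11
  #..#. -> .   bit 18 = 0  t=0,i=4
  #...# -> .   bit 17 = 0  t=0,i=18
  #.... -> #   bit 16 = 1  t=1,i=14
  .#### -> .   bit 15 = 0  t=4,i=11
  .###. -> .   bit 14 = 0  t=0,i=8
  .##.# -> #   bit 13 = 1  t=0,i=21
  .##.. -> .   bit 12 = 0  t=0,i=2
  .#.## -> #   bit 11 = 1  t=0,i=6
  .#.#. -> #   bit 10 = 1  t=1,i=18
  .#..# -> .   bit 9 = 0  t=1,i=4
  .#... -> #   bit 8 = 1  t=0,i=17
  ..### -> #   bit 7 = 1  t=0,i=12
  ..##. -> .   bit 6 = 0  t=0,i=20
  ..#.# -> .   bit 5 = 0  t=0,i=5
  ..#.. -> #   bit 4 = 1  t=1,i=3
  ...## -> #   bit 3 = 1  t=0,i=19
  ...#. -> .   bit 2 = 0  t=1,i=2
  ....# -> .   bit 1 = 0  t=1,i=15
  ..... -> #   bit 0 = 1  t=3,i=0
  bits 00010010101000010010110110011001 = 312552857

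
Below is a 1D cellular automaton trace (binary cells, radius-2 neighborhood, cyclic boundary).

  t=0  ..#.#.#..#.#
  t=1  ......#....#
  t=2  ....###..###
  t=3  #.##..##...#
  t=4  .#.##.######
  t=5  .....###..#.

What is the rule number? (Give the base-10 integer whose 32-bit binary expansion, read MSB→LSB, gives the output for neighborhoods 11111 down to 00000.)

  #####|.  b31=0 t=4,i=8
  ####.|#  b30=1 t=4,i=10
  ###.#|.  b29=0 t=4,i=11
  ###..|#  b28=1 t=2,i=6
  ##.##|#  b27=1 t=3,i=1
  ##.#.|.  b26=0 t=4,i=0
  ##..#|#  b25=1 t=2,i=7
  ##...|#  b24=1 t=2,i=0
  #.###|#  b23=1 t=4,i=6
  #.##.|.  b22=0 t=3,i=2
  #.#.#|.  b21=0 t=0,i=4
  #.#..|#  b20=1 t=0,i=6
  #..##|.  b19=0 t=2,i=8
  #..#.|.  b18=0 t=0,i=1
  #...#|#  b17=1 t=3,i=9
  #....|.  b16=0 t=1,i=1
  .####|#  b15=1 t=4,i=7
  .###.|.  b14=0 t=2,i=5
  .##.#|.  b13=0 t=3,i=0
  .##..|#  b12=1 t=3,i=3
  .#.##|.  b11=0 t=4,i=2
  .#.#.|.  b10=0 t=0,i=3
  .#..#|.  b9=0 t=0,i=0
  .#...|.  b8=0 t=1,i=0
  ..###|.  b7=0 t=2,i=4
  ..##.|#  b6=1 t=3,i=6
  ..#.#|.  b5=0 t=0,i=2
  ..#..|#  b4=1 t=1,i=6
  ...##|#  b3=1 t=2,i=3
  ...#.|#  b2=1 t=1,i=5
  ....#|#  b1=1 t=1,i=4
  .....|.  b0=0 t=1,i=2
  bits 01011011100100101001000001011110 = 1536331870

1536331870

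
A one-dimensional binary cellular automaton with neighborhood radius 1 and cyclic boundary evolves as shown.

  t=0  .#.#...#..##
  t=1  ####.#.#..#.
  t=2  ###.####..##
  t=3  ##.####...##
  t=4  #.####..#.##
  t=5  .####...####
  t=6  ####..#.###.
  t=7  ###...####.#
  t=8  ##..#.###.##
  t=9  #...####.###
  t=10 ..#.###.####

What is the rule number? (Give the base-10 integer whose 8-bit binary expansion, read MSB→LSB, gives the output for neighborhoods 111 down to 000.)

173

  ###|#  b7=1 t=1,i=1
  ##.|.  b6=0 t=0,i=11
  #.#|#  b5=1 t=0,i=0
  #..|.  b4=0 t=0,i=4
  .##|#  b3=1 t=0,i=10
  .#.|#  b2=1 t=0,i=1
  ..#|.  b1=0 t=0,i=6
  ...|#  b0=1 t=0,i=5
  bits 10101101 = 173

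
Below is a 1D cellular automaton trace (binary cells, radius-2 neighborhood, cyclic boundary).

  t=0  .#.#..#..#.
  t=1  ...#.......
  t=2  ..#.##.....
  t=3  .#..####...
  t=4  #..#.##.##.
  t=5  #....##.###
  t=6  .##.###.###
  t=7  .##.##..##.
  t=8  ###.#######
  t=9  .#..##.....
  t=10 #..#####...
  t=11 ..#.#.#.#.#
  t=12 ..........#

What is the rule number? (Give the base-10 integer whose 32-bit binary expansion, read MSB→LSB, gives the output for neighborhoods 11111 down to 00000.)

  [31] ##### => .  t=8,i=0
  [30] ####. => #  t=3,i=6
  [29] ###.# => .  t=6,i=6
  [28] ###.. => .  t=3,i=7
  [27] ##.## => .  t=4,i=7
  [26] ##.#. => #  t=4,i=10
  [25] ##..# => #  t=7,i=6
  [24] ##... => #  t=2,i=6
  [23] #.### => #  t=5,i=8
  [22] #.##. => #  t=2,i=4
  [21] #.#.# => .  t=11,i=4
  [20] #.#.. => #  t=0,i=3
  [19] #..## => #  t=3,i=3
  [18] #..#. => .  t=0,i=0
  [17] #...# => .  t=10,i=9
  [16] #.... => #  t=1,i=5
  [15] .#### => #  t=3,i=5
  [14] .###. => #  t=6,i=5
  [13] .##.# => #  t=4,i=6
  [12] .##.. => #  t=2,i=5
  [11] .#.## => .  t=2,i=3
  [10] .#.#. => .  t=0,i=2
  [9] .#..# => .  t=0,i=4
  [8] .#... => #  t=1,i=4
  [7] ..### => .  t=3,i=4
  [6] ..##. => #  t=5,i=5
  [5] ..#.# => .  t=0,i=1
  [4] ..#.. => .  t=0,i=6
  [3] ...## => #  t=5,i=4
  [2] ...#. => #  t=1,i=2
  [1] ....# => .  t=1,i=1
  [0] ..... => .  t=1,i=0
  bits 01000111110110011111000101001100 = 1205465420

1205465420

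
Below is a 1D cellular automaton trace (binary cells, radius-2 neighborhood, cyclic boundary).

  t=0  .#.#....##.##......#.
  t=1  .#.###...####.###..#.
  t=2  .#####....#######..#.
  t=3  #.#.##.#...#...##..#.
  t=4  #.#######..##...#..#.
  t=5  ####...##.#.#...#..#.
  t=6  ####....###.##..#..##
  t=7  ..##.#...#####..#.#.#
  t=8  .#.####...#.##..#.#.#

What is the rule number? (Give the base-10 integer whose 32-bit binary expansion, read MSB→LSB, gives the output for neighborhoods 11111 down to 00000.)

2096757041

  ##### -> .   bit 31 = 0  t=2,i=3
  ####. -> #   bit 30 = 1  t=1,i=11
  ###.# -> #   bit 29 = 1  t=1,i=12
  ###.. -> #   bit 28 = 1  t=1,i=5
  ##.## -> #   bit 27 = 1  t=0,i=10
  ##.#. -> #   bit 26 = 1  t=3,i=6
  ##..# -> .   bit 25 = 0  t=1,i=17
  ##... -> .   bit 24 = 0  t=0,i=13
  #.### -> #   bit 23 = 1  t=1,i=3
  #.##. -> #   bit 22 = 1  t=0,i=11
  #.#.# -> #   bit 21 = 1  t=3,i=0
  #.#.. -> #   bit 20 = 1  t=0,i=3
  #..## -> #   bit 19 = 1  t=2,i=0
  #..#. -> .   bit 18 = 0  t=0,i=0
  #...# -> .   bit 17 = 0  t=1,i=7
  #.... -> #   bit 16 = 1  t=0,i=5
  .#### -> #   bit 15 = 1  t=1,i=10
  .###. -> #   bit 14 = 1  t=1,i=4
  .##.# -> #   bit 13 = 1  t=0,i=9
  .##.. -> #   bit 12 = 1  t=0,i=12
  .#.## -> #   bit 11 = 1  t=1,i=2
  .#.#. -> .   bit 10 = 0  t=0,i=2
  .#..# -> .   bit 9 = 0  t=0,i=20
  .#... -> #   bit 8 = 1  t=0,i=4
  ..### -> .   bit 7 = 0  t=1,i=9
  ..##. -> .   bit 6 = 0  t=0,i=8
  ..#.# -> #   bit 5 = 1  t=0,i=1
  ..#.. -> #   bit 4 = 1  t=0,i=19
  ...## -> .   bit 3 = 0  t=0,i=7
  ...#. -> .   bit 2 = 0  t=0,i=18
  ....# -> .   bit 1 = 0  t=0,i=6
  ..... -> #   bit 0 = 1  t=0,i=15
  bits 01111100111110011111100100110001 = 2096757041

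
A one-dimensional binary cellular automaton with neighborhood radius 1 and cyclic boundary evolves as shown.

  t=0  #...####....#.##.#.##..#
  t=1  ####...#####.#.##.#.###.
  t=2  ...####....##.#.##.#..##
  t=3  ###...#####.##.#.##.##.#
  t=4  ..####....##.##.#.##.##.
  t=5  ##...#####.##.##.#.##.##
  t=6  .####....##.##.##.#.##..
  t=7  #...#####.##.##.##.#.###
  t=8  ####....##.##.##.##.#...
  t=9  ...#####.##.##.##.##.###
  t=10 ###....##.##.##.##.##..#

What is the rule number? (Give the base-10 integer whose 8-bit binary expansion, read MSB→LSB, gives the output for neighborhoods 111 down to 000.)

115

  [7] ### => .  t=0,i=5
  [6] ##. => #  t=0,i=0
  [5] #.# => #  t=0,i=13
  [4] #.. => #  t=0,i=1
  [3] .## => .  t=0,i=4
  [2] .#. => .  t=0,i=12
  [1] ..# => #  t=0,i=3
  [0] ... => #  t=0,i=2
  bits 01110011 = 115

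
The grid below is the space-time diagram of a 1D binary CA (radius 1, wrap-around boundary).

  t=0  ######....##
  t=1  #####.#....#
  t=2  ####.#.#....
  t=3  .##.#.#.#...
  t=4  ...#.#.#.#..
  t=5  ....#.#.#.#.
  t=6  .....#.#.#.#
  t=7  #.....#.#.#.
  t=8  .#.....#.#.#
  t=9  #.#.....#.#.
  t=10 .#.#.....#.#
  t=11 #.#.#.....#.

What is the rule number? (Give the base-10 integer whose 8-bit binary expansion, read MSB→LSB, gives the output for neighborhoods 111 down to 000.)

176

  ### -> #   bit 7 = 1  t=0,i=0
  ##. -> .   bit 6 = 0  t=0,i=5
  #.# -> #   bit 5 = 1  t=1,i=5
  #.. -> #   bit 4 = 1  t=0,i=6
  .## -> .   bit 3 = 0  t=0,i=10
  .#. -> .   bit 2 = 0  t=1,i=6
  ..# -> .   bit 1 = 0  t=0,i=9
  ... -> .   bit 0 = 0  t=0,i=7
  bits 10110000 = 176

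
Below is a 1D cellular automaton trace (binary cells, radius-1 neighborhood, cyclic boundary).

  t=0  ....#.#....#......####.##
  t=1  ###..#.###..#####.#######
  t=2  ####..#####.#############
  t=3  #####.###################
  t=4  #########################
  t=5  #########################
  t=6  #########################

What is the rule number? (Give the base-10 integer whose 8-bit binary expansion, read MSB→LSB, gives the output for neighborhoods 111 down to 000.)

249

  [7] ### => #  t=0,i=19
  [6] ##. => #  t=0,i=21
  [5] #.# => #  t=0,i=5
  [4] #.. => #  t=0,i=0
  [3] .## => #  t=0,i=18
  [2] .#. => .  t=0,i=4
  [1] ..# => .  t=0,i=3
  [0] ... => #  t=0,i=1
  bits 11111001 = 249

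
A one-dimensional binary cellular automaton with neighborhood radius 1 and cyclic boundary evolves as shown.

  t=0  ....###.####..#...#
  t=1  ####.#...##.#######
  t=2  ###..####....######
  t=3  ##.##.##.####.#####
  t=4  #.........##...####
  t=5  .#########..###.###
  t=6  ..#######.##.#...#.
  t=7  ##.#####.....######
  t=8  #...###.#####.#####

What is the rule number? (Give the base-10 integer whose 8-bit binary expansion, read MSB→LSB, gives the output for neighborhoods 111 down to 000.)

  [7] ### => #  t=0,i=5
  [6] ##. => .  t=0,i=6
  [5] #.# => .  t=0,i=7
  [4] #.. => #  t=0,i=0
  [3] .## => .  t=0,i=4
  [2] .#. => #  t=0,i=14
  [1] ..# => #  t=0,i=3
  [0] ... => #  t=0,i=1
  bits 10010111 = 151

151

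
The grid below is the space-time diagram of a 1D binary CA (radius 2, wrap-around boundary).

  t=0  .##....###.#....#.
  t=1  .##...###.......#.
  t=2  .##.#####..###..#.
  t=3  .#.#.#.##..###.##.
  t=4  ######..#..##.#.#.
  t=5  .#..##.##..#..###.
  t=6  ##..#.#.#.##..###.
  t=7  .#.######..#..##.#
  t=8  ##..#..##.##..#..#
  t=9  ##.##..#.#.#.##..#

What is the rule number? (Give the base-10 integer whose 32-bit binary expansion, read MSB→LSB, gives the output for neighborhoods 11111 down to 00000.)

  [31] ##### => .  t=2,i=6
  [30] ####. => #  t=2,i=7
  [29] ###.# => .  t=0,i=9
  [28] ###.. => #  t=1,i=8
  [27] ##.## => #  t=2,i=3
  [26] ##.#. => .  t=0,i=10
  [25] ##..# => .  t=2,i=9
  [24] ##... => .  t=0,i=3
  [23] #.### => .  t=2,i=4
  [22] #.##. => .  t=3,i=7
  [21] #.#.# => #  t=3,i=3
  [20] #.#.. => .  t=0,i=11
  [19] #..## => .  t=0,i=0
  [18] #..#. => #  t=2,i=15
  [17] #...# => #  t=1,i=4
  [16] #.... => .  t=0,i=4
  [15] .#### => #  t=2,i=5
  [14] .###. => #  t=0,i=8
  [13] .##.# => .  t=2,i=2
  [12] .##.. => #  t=0,i=2
  [11] .#.## => .  t=3,i=6
  [10] .#.#. => #  t=3,i=2
  [9] .#..# => .  t=0,i=17
  [8] .#... => .  t=0,i=12
  [7] ..### => #  t=0,i=7
  [6] ..##. => #  t=0,i=1
  [5] ..#.# => #  t=3,i=1
  [4] ..#.. => #  t=0,i=16
  [3] ...## => #  t=0,i=6
  [2] ...#. => .  t=0,i=15
  [1] ....# => .  t=0,i=5
  [0] ..... => #  t=1,i=11
  bits 01011000001001101101010011111001 = 1478939897

1478939897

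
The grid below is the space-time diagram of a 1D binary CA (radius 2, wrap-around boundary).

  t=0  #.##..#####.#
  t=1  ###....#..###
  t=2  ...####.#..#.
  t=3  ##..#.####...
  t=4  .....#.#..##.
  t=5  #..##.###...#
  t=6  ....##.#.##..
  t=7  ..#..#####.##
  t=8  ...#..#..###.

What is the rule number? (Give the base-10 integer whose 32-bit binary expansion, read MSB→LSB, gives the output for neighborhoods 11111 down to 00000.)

762572294

  #####|.  b31=0 t=0,i=8
  ####.|.  b30=0 t=0,i=9
  ###.#|#  b29=1 t=0,i=10
  ###..|.  b28=0 t=1,i=2
  ##.##|#  b27=1 t=0,i=1
  ##.#.|#  b26=1 t=2,i=7
  ##..#|.  b25=0 t=0,i=4
  ##...|#  b24=1 t=1,i=3
  #.###|.  b23=0 t=3,i=6
  #.##.|#  b22=1 t=0,i=2
  #.#.#|#  b21=1 t=6,i=7
  #.#..|#  b20=1 t=2,i=8
  #..##|.  b19=0 t=0,i=5
  #..#.|.  b18=0 t=2,i=10
  #...#|#  b17=1 t=3,i=11
  #....|#  b16=1 t=1,i=4
  .####|#  b15=1 t=0,i=7
  .###.|#  b14=1 t=5,i=7
  .##.#|#  b13=1 t=0,i=0
  .##..|.  b12=0 t=0,i=3
  .#.##|#  b11=1 t=3,i=5
  .#.#.|#  b10=1 t=4,i=6
  .#..#|#  b9=1 t=1,i=8
  .#...|.  b8=0 t=2,i=12
  ..###|.  b7=0 t=0,i=6
  ..##.|.  b6=0 t=3,i=0
  ..#.#|.  b5=0 t=3,i=4
  ..#..|.  b4=0 t=1,i=7
  ...##|.  b3=0 t=2,i=2
  ...#.|#  b2=1 t=1,i=6
  ....#|#  b1=1 t=1,i=5
  .....|.  b0=0 t=4,i=1
  bits 00101101011100111110111000000110 = 762572294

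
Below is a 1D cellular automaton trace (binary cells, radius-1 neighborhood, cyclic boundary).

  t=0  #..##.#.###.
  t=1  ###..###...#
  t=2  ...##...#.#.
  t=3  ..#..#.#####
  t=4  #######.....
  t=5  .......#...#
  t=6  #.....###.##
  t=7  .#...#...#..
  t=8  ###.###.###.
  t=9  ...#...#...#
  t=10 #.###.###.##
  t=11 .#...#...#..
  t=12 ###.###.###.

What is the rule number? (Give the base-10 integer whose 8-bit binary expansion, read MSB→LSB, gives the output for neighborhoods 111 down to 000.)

54

  [7] ### => .  t=0,i=9
  [6] ##. => .  t=0,i=4
  [5] #.# => #  t=0,i=5
  [4] #.. => #  t=0,i=1
  [3] .## => .  t=0,i=3
  [2] .#. => #  t=0,i=0
  [1] ..# => #  t=0,i=2
  [0] ... => .  t=1,i=9
  bits 00110110 = 54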